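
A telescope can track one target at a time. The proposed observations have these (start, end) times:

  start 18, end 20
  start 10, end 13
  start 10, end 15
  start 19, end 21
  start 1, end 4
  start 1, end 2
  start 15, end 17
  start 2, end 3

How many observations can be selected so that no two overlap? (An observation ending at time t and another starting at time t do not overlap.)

Sort by end time and greedily take each interval whose start is ≥ the last chosen end.
By end time: (1,2), (2,3), (1,4), (10,13), (10,15), (15,17), (18,20), (19,21).
Pick (1,2); next start ≥ 2 → (2,3); next start ≥ 3 → (10,13); next start ≥ 13 → (15,17); next start ≥ 17 → (18,20).
Selected 5 observations.

5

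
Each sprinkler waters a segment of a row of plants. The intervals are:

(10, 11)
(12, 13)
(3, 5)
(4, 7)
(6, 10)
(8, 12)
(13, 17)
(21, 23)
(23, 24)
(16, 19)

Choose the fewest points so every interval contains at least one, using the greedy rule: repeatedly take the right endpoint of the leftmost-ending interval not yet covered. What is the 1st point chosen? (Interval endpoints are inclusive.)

5

Sort by right endpoint; whenever an interval is uncovered, place a point at its right end.
Sorted: [3,5] [4,7] [6,10] [10,11] [8,12] [12,13] [13,17] [16,19] [21,23] [23,24]
{[3,5],[4,7]} hit by 5; {[6,10],[10,11],[8,12]} hit by 10; {[12,13],[13,17]} hit by 13; {[16,19]} hit by 19; {[21,23],[23,24]} hit by 23.
Points: 5, 10, 13, 19, 23 (5 total).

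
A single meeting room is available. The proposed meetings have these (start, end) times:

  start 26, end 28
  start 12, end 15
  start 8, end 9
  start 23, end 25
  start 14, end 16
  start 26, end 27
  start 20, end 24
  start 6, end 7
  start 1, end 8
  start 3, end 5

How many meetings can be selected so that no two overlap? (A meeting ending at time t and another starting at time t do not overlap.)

Sorted by end: (3,5)  (6,7)  (1,8)  (8,9)  (12,15)  (14,16)  (20,24)  (23,25)  (26,27)  (26,28)
take (3,5); take (6,7); skip (1,8); take (8,9); take (12,15); skip (14,16); take (20,24); take (26,27).
Selected 6 meetings.

6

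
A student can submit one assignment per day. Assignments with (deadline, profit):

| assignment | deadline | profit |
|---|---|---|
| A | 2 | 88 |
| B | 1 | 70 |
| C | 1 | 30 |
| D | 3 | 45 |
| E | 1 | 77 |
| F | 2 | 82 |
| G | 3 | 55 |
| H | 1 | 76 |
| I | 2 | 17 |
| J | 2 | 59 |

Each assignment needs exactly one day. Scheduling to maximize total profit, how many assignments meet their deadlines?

Profit order: A=88 F=82 E=77 H=76 B=70 J=59 G=55 D=45 C=30 I=17
Assign: A→slot 2, F→slot 1, E skipped, H skipped, B skipped, J skipped, G→slot 3, D skipped, C skipped, I skipped.
Slots: [1:F] [2:A] [3:G]
3 of 10 scheduled.

3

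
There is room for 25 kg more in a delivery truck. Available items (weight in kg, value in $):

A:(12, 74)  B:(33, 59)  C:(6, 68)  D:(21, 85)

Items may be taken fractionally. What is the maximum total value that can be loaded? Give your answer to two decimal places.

170.33

Ratios (sorted): C 11.33, A 6.17, D 4.05, B 1.79
take C (6 @ 68); take A (12 @ 74); take 7/21 of D → 28.33. Capacity used 25/25.
Total value = 170.33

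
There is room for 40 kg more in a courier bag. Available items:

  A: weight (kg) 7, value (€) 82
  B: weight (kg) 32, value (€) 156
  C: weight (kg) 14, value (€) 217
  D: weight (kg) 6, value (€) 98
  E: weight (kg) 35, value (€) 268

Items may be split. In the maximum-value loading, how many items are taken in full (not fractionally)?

Sort by value per unit weight and fill in that order.
Order: D (98/6=16.33) > C (217/14=15.50) > A (82/7=11.71) > E (268/35=7.66) > B (156/32=4.88)
Fill: take D (6 @ 98) → take C (14 @ 217) → take A (7 @ 82) → take 13/35 of E → 99.54; 40/40 used.
3 item(s) taken whole; one partial (take 13/35 of E).

3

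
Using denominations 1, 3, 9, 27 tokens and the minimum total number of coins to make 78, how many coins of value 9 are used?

Use the largest denomination that fits, subtract, and repeat.
78 − 2×27→24 − 2×9→6 − 2×3→0
Count of 9: 2

2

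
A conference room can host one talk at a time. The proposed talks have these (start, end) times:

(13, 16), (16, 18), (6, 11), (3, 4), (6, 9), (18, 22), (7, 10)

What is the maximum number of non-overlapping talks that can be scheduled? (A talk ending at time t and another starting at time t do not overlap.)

5

Sorted by end: (3,4)  (6,9)  (7,10)  (6,11)  (13,16)  (16,18)  (18,22)
take (3,4); take (6,9); take (13,16); take (16,18); take (18,22).
Selected 5 talks.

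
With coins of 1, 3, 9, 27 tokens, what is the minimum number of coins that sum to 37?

3

Use the largest denomination that fits, subtract, and repeat.
37 − 1×27→10 − 1×9→1 − 1×1→0
Total coins = 1 + 1 + 1 = 3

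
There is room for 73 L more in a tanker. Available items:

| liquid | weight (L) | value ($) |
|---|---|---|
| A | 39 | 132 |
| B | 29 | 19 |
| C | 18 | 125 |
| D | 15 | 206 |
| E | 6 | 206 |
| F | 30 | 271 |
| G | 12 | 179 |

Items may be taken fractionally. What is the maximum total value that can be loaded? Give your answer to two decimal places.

931.44

Sort by value per unit weight and fill in that order.
Ratios (sorted): E 34.33, G 14.92, D 13.73, F 9.03, C 6.94, A 3.38, B 0.66
take E (6 @ 206); take G (12 @ 179); take D (15 @ 206); take F (30 @ 271); take 10/18 of C → 69.44. Capacity used 73/73.
Total value = 931.44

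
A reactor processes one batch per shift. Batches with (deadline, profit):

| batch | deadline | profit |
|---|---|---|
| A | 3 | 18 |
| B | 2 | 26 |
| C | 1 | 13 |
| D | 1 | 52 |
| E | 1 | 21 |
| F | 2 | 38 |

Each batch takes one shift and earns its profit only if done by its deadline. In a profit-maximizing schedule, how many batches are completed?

Profit order: D=52 F=38 B=26 E=21 A=18 C=13
Assign: D→slot 1, F→slot 2, B skipped, E skipped, A→slot 3, C skipped.
Slots: [1:D] [2:F] [3:A]
3 of 6 scheduled.

3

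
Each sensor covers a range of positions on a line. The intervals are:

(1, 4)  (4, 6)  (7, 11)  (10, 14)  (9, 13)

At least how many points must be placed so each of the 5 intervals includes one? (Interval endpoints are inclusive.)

2

Process intervals by earliest right end; each time one isn't hit yet, stab at its right endpoint.
Sorted: [1,4] [4,6] [7,11] [9,13] [10,14]
{[1,4],[4,6]} hit by 4; {[7,11],[9,13],[10,14]} hit by 11.
Points: 4, 11 (2 total).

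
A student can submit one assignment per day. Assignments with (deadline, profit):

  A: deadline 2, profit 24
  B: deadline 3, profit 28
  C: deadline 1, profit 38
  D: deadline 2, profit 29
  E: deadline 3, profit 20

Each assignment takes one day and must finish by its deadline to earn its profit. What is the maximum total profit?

95

Take jobs in profit order; each goes to the latest open slot no later than its deadline.
By profit: C(d1,38), D(d2,29), B(d3,28), A(d2,24), E(d3,20)
C→slot 1; D→slot 2; B→slot 3; A skipped; E skipped.
Profit = 38 + 29 + 28 = 95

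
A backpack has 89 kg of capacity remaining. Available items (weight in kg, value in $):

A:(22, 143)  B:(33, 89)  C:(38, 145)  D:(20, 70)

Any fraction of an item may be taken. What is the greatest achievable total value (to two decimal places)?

382.27

Greedy by value/weight ratio, highest first.
Ratios (sorted): A 6.50, C 3.82, D 3.50, B 2.70
take A (22 @ 143); take C (38 @ 145); take D (20 @ 70); take 9/33 of B → 24.27. Capacity used 89/89.
Total value = 382.27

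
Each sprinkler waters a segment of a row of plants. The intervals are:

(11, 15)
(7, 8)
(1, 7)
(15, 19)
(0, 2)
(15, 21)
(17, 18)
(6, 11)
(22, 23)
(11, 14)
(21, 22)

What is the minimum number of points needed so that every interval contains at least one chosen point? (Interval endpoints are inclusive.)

By right end: [0,2]  [1,7]  [7,8]  [6,11]  [11,14]  [11,15]  [17,18]  [15,19]  [15,21]  [21,22]  [22,23]
[0,2] uncovered → point at 2; [7,8] uncovered → point at 8; [11,14] uncovered → point at 14; [17,18] uncovered → point at 18; [21,22] uncovered → point at 22.
Points: 2, 8, 14, 18, 22 (5 total).

5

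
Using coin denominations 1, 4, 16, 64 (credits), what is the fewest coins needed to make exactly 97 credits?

97 = 1×64 + 2×16 + 1×1
Total coins = 1 + 2 + 1 = 4

4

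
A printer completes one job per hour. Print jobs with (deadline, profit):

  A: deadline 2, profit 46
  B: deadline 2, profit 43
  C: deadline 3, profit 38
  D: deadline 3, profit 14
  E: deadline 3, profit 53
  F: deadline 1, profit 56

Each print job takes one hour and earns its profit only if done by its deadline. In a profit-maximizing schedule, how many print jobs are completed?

Take jobs in profit order; each goes to the latest open slot no later than its deadline.
Profit order: F=56 E=53 A=46 B=43 C=38 D=14
Assign: F→slot 1, E→slot 3, A→slot 2, B skipped, C skipped, D skipped.
Slots: [1:F] [2:A] [3:E]
3 of 6 scheduled.

3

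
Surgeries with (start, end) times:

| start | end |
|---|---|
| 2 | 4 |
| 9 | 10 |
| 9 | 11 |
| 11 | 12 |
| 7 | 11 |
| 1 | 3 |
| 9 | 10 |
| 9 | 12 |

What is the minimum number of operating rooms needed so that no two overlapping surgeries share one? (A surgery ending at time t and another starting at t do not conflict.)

5

The answer is the maximum number of intervals overlapping at any instant.
Events (time:±→running): 1:+→1 2:+→2 3:-→1 4:-→0 7:+→1 9:+→2 9:+→3 9:+→4 9:+→5 … peak 5.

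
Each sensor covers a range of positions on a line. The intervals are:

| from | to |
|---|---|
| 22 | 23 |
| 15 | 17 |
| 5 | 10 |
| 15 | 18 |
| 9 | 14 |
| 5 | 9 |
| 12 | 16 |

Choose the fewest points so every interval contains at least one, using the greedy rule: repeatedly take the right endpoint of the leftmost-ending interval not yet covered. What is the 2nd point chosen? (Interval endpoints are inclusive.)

16

Sort by right endpoint; whenever an interval is uncovered, place a point at its right end.
By right end: [5,9]  [5,10]  [9,14]  [12,16]  [15,17]  [15,18]  [22,23]
[5,9] uncovered → point at 9; [12,16] uncovered → point at 16; [22,23] uncovered → point at 23.
Points: 9, 16, 23 (3 total).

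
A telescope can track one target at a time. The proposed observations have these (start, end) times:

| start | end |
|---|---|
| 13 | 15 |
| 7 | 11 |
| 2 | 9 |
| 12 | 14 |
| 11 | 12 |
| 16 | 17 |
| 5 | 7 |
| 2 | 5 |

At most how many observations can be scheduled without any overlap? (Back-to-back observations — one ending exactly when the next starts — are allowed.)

6

By end time: (2,5), (5,7), (2,9), (7,11), (11,12), (12,14), (13,15), (16,17).
Pick (2,5); next start ≥ 5 → (5,7); next start ≥ 7 → (7,11); next start ≥ 11 → (11,12); next start ≥ 12 → (12,14); next start ≥ 14 → (16,17).
Selected 6 observations.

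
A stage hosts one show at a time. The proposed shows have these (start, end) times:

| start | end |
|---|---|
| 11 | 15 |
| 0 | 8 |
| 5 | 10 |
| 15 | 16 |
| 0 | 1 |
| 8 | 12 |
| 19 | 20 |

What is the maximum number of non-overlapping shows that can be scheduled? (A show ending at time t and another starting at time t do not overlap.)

By end time: (0,1), (0,8), (5,10), (8,12), (11,15), (15,16), (19,20).
Pick (0,1); next start ≥ 1 → (5,10); next start ≥ 10 → (11,15); next start ≥ 15 → (15,16); next start ≥ 16 → (19,20).
Selected 5 shows.

5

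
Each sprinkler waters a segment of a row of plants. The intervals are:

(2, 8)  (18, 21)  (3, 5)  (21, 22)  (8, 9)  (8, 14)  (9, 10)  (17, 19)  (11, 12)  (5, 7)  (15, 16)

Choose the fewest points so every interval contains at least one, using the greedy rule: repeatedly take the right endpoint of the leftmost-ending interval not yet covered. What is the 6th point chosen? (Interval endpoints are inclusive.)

22

Sort by right endpoint; whenever an interval is uncovered, place a point at its right end.
By right end: [3,5]  [5,7]  [2,8]  [8,9]  [9,10]  [11,12]  [8,14]  [15,16]  [17,19]  [18,21]  [21,22]
[3,5] uncovered → point at 5; [8,9] uncovered → point at 9; [11,12] uncovered → point at 12; [15,16] uncovered → point at 16; [17,19] uncovered → point at 19; [21,22] uncovered → point at 22.
Points: 5, 9, 12, 16, 19, 22 (6 total).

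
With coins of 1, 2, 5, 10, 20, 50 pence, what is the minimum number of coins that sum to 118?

6

Use the largest denomination that fits, subtract, and repeat.
118 = 2×50 + 1×10 + 1×5 + 1×2 + 1×1
Total coins = 2 + 1 + 1 + 1 + 1 = 6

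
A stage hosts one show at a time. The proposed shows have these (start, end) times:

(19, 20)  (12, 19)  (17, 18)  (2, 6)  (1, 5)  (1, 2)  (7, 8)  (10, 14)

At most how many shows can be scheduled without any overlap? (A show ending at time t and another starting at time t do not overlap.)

Sorted by end: (1,2)  (1,5)  (2,6)  (7,8)  (10,14)  (17,18)  (12,19)  (19,20)
take (1,2); take (2,6); take (7,8); take (10,14); take (17,18); take (19,20).
Selected 6 shows.

6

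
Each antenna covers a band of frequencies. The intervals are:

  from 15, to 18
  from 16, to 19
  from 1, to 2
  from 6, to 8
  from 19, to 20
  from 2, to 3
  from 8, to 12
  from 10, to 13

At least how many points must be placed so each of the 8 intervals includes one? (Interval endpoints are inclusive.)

Sort by right endpoint; whenever an interval is uncovered, place a point at its right end.
By right end: [1,2]  [2,3]  [6,8]  [8,12]  [10,13]  [15,18]  [16,19]  [19,20]
[1,2] uncovered → point at 2; [6,8] uncovered → point at 8; [10,13] uncovered → point at 13; [15,18] uncovered → point at 18; [19,20] uncovered → point at 20.
Points: 2, 8, 13, 18, 20 (5 total).

5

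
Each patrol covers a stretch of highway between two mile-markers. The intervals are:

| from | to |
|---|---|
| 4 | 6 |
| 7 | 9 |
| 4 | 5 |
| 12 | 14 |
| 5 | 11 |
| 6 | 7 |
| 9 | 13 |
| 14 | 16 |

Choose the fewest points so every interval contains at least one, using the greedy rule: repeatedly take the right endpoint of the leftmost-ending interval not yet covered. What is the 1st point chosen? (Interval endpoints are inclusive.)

Sort by right endpoint; whenever an interval is uncovered, place a point at its right end.
By right end: [4,5]  [4,6]  [6,7]  [7,9]  [5,11]  [9,13]  [12,14]  [14,16]
[4,5] uncovered → point at 5; [6,7] uncovered → point at 7; [9,13] uncovered → point at 13; [14,16] uncovered → point at 16.
Points: 5, 7, 13, 16 (4 total).

5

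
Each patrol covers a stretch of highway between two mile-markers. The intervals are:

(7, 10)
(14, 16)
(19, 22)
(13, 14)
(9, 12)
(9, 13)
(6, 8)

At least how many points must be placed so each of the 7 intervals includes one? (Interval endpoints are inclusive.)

4

Process intervals by earliest right end; each time one isn't hit yet, stab at its right endpoint.
By right end: [6,8]  [7,10]  [9,12]  [9,13]  [13,14]  [14,16]  [19,22]
[6,8] uncovered → point at 8; [9,12] uncovered → point at 12; [13,14] uncovered → point at 14; [19,22] uncovered → point at 22.
Points: 8, 12, 14, 22 (4 total).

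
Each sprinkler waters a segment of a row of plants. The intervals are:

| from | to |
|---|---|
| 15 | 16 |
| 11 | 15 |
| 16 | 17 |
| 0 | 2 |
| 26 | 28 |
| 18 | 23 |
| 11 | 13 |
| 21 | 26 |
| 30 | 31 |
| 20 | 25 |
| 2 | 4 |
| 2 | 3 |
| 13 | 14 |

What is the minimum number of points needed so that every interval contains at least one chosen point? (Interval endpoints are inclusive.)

By right end: [0,2]  [2,3]  [2,4]  [11,13]  [13,14]  [11,15]  [15,16]  [16,17]  [18,23]  [20,25]  [21,26]  [26,28]  [30,31]
[0,2] uncovered → point at 2; [11,13] uncovered → point at 13; [15,16] uncovered → point at 16; [18,23] uncovered → point at 23; [26,28] uncovered → point at 28; [30,31] uncovered → point at 31.
Points: 2, 13, 16, 23, 28, 31 (6 total).

6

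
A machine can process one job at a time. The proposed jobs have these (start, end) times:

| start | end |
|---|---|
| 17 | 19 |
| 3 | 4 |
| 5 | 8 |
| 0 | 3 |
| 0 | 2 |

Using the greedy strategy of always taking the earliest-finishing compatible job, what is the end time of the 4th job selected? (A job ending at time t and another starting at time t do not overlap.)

19

By end time: (0,2), (0,3), (3,4), (5,8), (17,19).
Pick (0,2); next start ≥ 2 → (3,4); next start ≥ 4 → (5,8); next start ≥ 8 → (17,19).
Selected: (0,2) (3,4) (5,8) (17,19)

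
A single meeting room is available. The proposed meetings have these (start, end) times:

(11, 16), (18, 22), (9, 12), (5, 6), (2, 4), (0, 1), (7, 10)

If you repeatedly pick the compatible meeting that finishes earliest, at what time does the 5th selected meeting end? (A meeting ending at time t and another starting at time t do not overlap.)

By end time: (0,1), (2,4), (5,6), (7,10), (9,12), (11,16), (18,22).
Pick (0,1); next start ≥ 1 → (2,4); next start ≥ 4 → (5,6); next start ≥ 6 → (7,10); next start ≥ 10 → (11,16); next start ≥ 16 → (18,22).
Selected: (0,1) (2,4) (5,6) (7,10) (11,16) (18,22)

16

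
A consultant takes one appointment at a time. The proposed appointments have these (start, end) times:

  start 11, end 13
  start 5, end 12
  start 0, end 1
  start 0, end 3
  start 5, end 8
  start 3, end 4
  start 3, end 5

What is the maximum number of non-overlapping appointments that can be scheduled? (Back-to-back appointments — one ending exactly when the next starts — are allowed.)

4

Order by finish time; keep every interval that doesn't clash with the previous kept one.
By end time: (0,1), (0,3), (3,4), (3,5), (5,8), (5,12), (11,13).
Pick (0,1); next start ≥ 1 → (3,4); next start ≥ 4 → (5,8); next start ≥ 8 → (11,13).
Selected 4 appointments.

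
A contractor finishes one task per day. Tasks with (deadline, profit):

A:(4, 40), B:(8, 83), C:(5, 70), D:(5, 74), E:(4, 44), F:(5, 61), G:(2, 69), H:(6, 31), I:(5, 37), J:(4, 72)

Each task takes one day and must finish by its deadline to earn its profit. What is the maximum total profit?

Profit order: B=83 D=74 J=72 C=70 G=69 F=61 E=44 A=40 I=37 H=31
Assign: B→slot 8, D→slot 5, J→slot 4, C→slot 3, G→slot 2, F→slot 1, E skipped, A skipped, I skipped, H→slot 6.
Slots: [1:F] [2:G] [3:C] [4:J] [5:D] [6:H] [8:B]
Profit = 61 + 69 + 70 + 72 + 74 + 31 + 83 = 460

460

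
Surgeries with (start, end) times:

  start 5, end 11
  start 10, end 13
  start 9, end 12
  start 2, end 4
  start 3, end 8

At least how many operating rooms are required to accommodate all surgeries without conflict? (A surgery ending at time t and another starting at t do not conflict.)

3

Events (time:±→running): 2:+→1 3:+→2 4:-→1 5:+→2 8:-→1 9:+→2 10:+→3 … peak 3.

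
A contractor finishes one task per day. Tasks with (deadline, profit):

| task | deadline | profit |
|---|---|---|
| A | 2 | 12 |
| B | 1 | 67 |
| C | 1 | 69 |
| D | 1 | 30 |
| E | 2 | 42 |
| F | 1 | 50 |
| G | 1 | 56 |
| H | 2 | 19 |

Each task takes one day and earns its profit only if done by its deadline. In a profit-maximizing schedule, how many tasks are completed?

2

Take jobs in profit order; each goes to the latest open slot no later than its deadline.
By profit: C(d1,69), B(d1,67), G(d1,56), F(d1,50), E(d2,42), D(d1,30), H(d2,19), A(d2,12)
C→slot 1; B skipped; G skipped; F skipped; E→slot 2; D skipped; H skipped; A skipped.
2 of 8 scheduled.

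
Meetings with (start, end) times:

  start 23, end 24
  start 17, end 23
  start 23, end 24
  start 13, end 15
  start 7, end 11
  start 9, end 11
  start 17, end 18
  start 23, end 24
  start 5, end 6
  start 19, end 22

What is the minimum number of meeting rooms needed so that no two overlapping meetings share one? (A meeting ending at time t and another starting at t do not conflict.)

The answer is the maximum number of intervals overlapping at any instant.
starts: [5, 7, 9, 13, 17, 17, 19, 23, 23, 23]
ends:   [6, 11, 11, 15, 18, 22, 23, 24, 24, 24]
s5→1 e6→0 s7→1 s9→2 e11→1 e11→0 s13→1 e15→0 s17→1 s17→2 e18→1 s19→2 e22→1 e23→0 s23→1 s23→2 s23→3  — peak 3.

3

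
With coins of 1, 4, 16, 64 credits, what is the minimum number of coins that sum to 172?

Greedy: take as many of the largest coin as possible, then repeat with the remainder.
172 = 2×64 + 2×16 + 3×4
Total coins = 2 + 2 + 3 = 7

7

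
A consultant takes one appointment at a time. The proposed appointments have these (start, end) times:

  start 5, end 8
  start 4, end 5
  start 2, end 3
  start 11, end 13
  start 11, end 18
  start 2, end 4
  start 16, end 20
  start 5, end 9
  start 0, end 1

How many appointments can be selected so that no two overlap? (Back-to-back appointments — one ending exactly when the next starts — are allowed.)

Greedy by earliest finish: after sorting by end time, pick each interval compatible with the last pick.
Sorted by end: (0,1)  (2,3)  (2,4)  (4,5)  (5,8)  (5,9)  (11,13)  (11,18)  (16,20)
take (0,1); take (2,3); skip (2,4); take (4,5); take (5,8); skip (5,9); take (11,13); take (16,20).
Selected 6 appointments.

6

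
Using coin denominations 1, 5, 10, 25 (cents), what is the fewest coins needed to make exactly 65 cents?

Greedy: take as many of the largest coin as possible, then repeat with the remainder.
65 − 2×25→15 − 1×10→5 − 1×5→0
Total coins = 2 + 1 + 1 = 4

4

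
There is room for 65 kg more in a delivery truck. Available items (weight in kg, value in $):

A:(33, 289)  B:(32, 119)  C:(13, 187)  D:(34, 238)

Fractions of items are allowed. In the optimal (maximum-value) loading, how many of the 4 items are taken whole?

2

Sort by value per unit weight and fill in that order.
Order: C (187/13=14.38) > A (289/33=8.76) > D (238/34=7.00) > B (119/32=3.72)
Fill: take C (13 @ 187) → take A (33 @ 289) → take 19/34 of D → 133.00; 65/65 used.
2 item(s) taken whole; one partial (take 19/34 of D).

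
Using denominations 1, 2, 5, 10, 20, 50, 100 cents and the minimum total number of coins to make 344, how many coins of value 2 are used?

2

Greedy: take as many of the largest coin as possible, then repeat with the remainder.
344 = 3×100 + 2×20 + 2×2
Count of 2: 2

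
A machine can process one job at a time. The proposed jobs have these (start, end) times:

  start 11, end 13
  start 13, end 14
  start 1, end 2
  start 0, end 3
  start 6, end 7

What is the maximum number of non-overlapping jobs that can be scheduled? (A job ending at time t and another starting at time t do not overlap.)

Sort by end time and greedily take each interval whose start is ≥ the last chosen end.
Sorted by end: (1,2)  (0,3)  (6,7)  (11,13)  (13,14)
take (1,2); take (6,7); take (11,13); take (13,14).
Selected 4 jobs.

4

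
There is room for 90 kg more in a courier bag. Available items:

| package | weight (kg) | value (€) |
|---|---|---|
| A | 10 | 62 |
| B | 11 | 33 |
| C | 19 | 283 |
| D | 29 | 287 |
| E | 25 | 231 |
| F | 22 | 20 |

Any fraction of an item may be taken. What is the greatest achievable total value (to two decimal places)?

Ratios (sorted): C 14.89, D 9.90, E 9.24, A 6.20, B 3.00, F 0.91
take C (19 @ 283); take D (29 @ 287); take E (25 @ 231); take A (10 @ 62); take 7/11 of B → 21.00. Capacity used 90/90.
Total value = 884.00

884.00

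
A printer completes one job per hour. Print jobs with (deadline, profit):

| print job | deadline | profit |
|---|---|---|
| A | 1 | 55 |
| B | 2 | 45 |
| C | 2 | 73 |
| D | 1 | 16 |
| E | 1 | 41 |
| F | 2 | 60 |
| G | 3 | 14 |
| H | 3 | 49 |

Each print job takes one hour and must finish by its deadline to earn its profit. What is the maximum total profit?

182

Sort by profit descending; place each in the latest free slot ≤ its deadline.
By profit: C(d2,73), F(d2,60), A(d1,55), H(d3,49), B(d2,45), E(d1,41), D(d1,16), G(d3,14)
C→slot 2; F→slot 1; A skipped; H→slot 3; B skipped; E skipped; D skipped; G skipped.
Profit = 60 + 73 + 49 = 182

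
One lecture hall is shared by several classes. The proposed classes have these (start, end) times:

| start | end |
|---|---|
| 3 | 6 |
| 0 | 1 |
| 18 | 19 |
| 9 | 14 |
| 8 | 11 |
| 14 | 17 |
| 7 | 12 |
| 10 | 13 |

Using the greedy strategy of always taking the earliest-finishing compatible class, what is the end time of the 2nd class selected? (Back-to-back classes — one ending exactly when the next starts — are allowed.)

Sorted by end: (0,1)  (3,6)  (8,11)  (7,12)  (10,13)  (9,14)  (14,17)  (18,19)
take (0,1); take (3,6); take (8,11); take (14,17); take (18,19).
Selected: (0,1) (3,6) (8,11) (14,17) (18,19)

6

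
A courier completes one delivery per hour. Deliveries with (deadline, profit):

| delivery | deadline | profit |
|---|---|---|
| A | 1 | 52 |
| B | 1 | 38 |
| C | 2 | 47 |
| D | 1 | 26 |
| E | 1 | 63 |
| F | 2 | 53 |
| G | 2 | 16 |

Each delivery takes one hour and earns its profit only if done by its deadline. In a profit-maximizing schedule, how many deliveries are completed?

Profit order: E=63 F=53 A=52 C=47 B=38 D=26 G=16
Assign: E→slot 1, F→slot 2, A skipped, C skipped, B skipped, D skipped, G skipped.
Slots: [1:E] [2:F]
2 of 7 scheduled.

2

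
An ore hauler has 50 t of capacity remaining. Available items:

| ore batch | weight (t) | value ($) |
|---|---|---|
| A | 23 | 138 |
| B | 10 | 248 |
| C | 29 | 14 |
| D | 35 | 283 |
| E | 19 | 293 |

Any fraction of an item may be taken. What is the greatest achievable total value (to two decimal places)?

Order: B (248/10=24.80) > E (293/19=15.42) > D (283/35=8.09) > A (138/23=6.00) > C (14/29=0.48)
Fill: take B (10 @ 248) → take E (19 @ 293) → take 21/35 of D → 169.80; 50/50 used.
Total value = 710.80

710.80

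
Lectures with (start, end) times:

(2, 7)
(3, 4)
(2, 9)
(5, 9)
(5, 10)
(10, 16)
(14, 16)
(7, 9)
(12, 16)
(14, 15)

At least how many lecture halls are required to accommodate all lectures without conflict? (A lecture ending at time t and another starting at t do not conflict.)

The answer is the maximum number of intervals overlapping at any instant.
starts: [2, 2, 3, 5, 5, 7, 10, 12, 14, 14]
ends:   [4, 7, 9, 9, 9, 10, 15, 16, 16, 16]
s2→1 s2→2 s3→3 e4→2 s5→3 s5→4  — peak 4.

4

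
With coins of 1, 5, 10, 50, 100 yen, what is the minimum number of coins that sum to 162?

162 − 1×100→62 − 1×50→12 − 1×10→2 − 2×1→0
Total coins = 1 + 1 + 1 + 2 = 5

5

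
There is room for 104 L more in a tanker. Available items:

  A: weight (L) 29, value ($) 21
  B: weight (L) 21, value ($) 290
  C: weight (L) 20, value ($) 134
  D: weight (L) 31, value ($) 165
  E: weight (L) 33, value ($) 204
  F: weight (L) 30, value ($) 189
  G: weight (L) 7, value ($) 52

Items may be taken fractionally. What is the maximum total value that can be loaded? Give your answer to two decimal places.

Sort by value per unit weight and fill in that order.
Order: B (290/21=13.81) > G (52/7=7.43) > C (134/20=6.70) > F (189/30=6.30) > E (204/33=6.18) > D (165/31=5.32) > A (21/29=0.72)
Fill: take B (21 @ 290) → take G (7 @ 52) → take C (20 @ 134) → take F (30 @ 189) → take 26/33 of E → 160.73; 104/104 used.
Total value = 825.73

825.73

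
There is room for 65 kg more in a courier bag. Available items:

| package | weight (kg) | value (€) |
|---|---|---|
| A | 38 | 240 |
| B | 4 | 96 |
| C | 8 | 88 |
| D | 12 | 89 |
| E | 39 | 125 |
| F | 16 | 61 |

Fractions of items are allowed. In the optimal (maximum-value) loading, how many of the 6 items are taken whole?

Order: B (96/4=24.00) > C (88/8=11.00) > D (89/12=7.42) > A (240/38=6.32) > F (61/16=3.81) > E (125/39=3.21)
Fill: take B (4 @ 96) → take C (8 @ 88) → take D (12 @ 89) → take A (38 @ 240) → take 3/16 of F → 11.44; 65/65 used.
4 item(s) taken whole; one partial (take 3/16 of F).

4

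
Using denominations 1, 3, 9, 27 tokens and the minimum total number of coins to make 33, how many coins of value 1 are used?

33 − 1×27→6 − 2×3→0
Count of 1: 0

0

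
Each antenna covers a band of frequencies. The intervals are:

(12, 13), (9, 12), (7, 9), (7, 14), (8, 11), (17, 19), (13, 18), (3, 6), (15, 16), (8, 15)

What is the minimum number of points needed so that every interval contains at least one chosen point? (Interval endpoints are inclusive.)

5

Sorted: [3,6] [7,9] [8,11] [9,12] [12,13] [7,14] [8,15] [15,16] [13,18] [17,19]
{[3,6]} hit by 6; {[7,9],[8,11],[9,12]} hit by 9; {[12,13],[7,14],[8,15]} hit by 13; {[15,16],[13,18]} hit by 16; {[17,19]} hit by 19.
Points: 6, 9, 13, 16, 19 (5 total).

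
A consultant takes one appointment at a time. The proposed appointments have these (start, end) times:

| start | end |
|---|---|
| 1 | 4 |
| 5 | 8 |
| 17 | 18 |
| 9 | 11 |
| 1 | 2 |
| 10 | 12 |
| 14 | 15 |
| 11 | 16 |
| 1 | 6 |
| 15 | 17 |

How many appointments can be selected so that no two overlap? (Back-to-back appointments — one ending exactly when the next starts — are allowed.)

Sort by end time and greedily take each interval whose start is ≥ the last chosen end.
Sorted by end: (1,2)  (1,4)  (1,6)  (5,8)  (9,11)  (10,12)  (14,15)  (11,16)  (15,17)  (17,18)
take (1,2); skip (1,4); skip (1,6); take (5,8); take (9,11); take (14,15); take (15,17); take (17,18).
Selected 6 appointments.

6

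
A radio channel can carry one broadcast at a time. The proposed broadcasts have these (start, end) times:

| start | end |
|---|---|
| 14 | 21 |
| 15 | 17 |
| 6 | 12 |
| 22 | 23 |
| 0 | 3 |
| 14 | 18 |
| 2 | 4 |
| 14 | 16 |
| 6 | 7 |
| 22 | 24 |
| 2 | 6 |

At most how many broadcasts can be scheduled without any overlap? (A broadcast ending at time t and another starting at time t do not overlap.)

Sort by end time and greedily take each interval whose start is ≥ the last chosen end.
Sorted by end: (0,3)  (2,4)  (2,6)  (6,7)  (6,12)  (14,16)  (15,17)  (14,18)  (14,21)  (22,23)  (22,24)
take (0,3); take (6,7); skip (6,12); take (14,16); skip (15,17); skip (14,18); take (22,23).
Selected 4 broadcasts.

4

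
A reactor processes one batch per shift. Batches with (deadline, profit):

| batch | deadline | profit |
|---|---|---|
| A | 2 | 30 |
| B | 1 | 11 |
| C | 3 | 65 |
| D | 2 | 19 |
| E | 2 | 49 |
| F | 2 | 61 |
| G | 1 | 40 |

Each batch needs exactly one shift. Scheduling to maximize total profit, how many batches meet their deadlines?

3

Profit order: C=65 F=61 E=49 G=40 A=30 D=19 B=11
Assign: C→slot 3, F→slot 2, E→slot 1, G skipped, A skipped, D skipped, B skipped.
Slots: [1:E] [2:F] [3:C]
3 of 7 scheduled.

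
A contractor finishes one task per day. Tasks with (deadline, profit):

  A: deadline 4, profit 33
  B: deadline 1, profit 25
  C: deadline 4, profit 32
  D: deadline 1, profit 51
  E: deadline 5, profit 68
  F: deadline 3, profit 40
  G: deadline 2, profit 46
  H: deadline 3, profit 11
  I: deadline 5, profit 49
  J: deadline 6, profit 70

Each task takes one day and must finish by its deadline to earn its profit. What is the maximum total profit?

Take jobs in profit order; each goes to the latest open slot no later than its deadline.
By profit: J(d6,70), E(d5,68), D(d1,51), I(d5,49), G(d2,46), F(d3,40), A(d4,33), C(d4,32), B(d1,25), H(d3,11)
J→slot 6; E→slot 5; D→slot 1; I→slot 4; G→slot 2; F→slot 3; A skipped; C skipped; B skipped; H skipped.
Profit = 51 + 46 + 40 + 49 + 68 + 70 = 324

324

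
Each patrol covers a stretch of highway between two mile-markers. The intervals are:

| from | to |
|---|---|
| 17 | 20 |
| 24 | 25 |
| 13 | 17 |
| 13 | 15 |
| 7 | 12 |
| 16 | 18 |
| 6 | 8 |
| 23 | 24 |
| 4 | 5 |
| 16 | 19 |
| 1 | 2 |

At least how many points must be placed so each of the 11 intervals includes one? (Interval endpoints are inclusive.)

Process intervals by earliest right end; each time one isn't hit yet, stab at its right endpoint.
By right end: [1,2]  [4,5]  [6,8]  [7,12]  [13,15]  [13,17]  [16,18]  [16,19]  [17,20]  [23,24]  [24,25]
[1,2] uncovered → point at 2; [4,5] uncovered → point at 5; [6,8] uncovered → point at 8; [13,15] uncovered → point at 15; [16,18] uncovered → point at 18; [23,24] uncovered → point at 24.
Points: 2, 5, 8, 15, 18, 24 (6 total).

6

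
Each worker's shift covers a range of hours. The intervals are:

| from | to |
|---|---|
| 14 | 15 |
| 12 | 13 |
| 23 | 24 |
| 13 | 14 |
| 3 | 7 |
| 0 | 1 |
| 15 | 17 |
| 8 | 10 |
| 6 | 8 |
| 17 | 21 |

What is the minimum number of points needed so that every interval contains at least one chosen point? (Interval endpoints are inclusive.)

Process intervals by earliest right end; each time one isn't hit yet, stab at its right endpoint.
Sorted: [0,1] [3,7] [6,8] [8,10] [12,13] [13,14] [14,15] [15,17] [17,21] [23,24]
{[0,1]} hit by 1; {[3,7],[6,8]} hit by 7; {[8,10]} hit by 10; {[12,13],[13,14]} hit by 13; {[14,15],[15,17]} hit by 15; {[17,21]} hit by 21; {[23,24]} hit by 24.
Points: 1, 7, 10, 13, 15, 21, 24 (7 total).

7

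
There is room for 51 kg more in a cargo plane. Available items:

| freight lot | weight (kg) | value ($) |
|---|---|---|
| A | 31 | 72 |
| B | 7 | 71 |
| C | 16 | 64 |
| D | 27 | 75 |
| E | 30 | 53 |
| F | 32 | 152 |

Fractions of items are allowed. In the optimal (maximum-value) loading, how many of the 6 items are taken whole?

Greedy by value/weight ratio, highest first.
Order: B (71/7=10.14) > F (152/32=4.75) > C (64/16=4.00) > D (75/27=2.78) > A (72/31=2.32) > E (53/30=1.77)
Fill: take B (7 @ 71) → take F (32 @ 152) → take 12/16 of C → 48.00; 51/51 used.
2 item(s) taken whole; one partial (take 12/16 of C).

2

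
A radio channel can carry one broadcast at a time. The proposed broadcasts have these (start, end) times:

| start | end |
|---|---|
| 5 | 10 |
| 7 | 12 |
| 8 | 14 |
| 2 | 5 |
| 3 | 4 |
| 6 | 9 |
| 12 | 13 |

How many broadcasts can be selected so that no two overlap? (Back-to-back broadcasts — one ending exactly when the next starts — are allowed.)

3

Greedy by earliest finish: after sorting by end time, pick each interval compatible with the last pick.
Sorted by end: (3,4)  (2,5)  (6,9)  (5,10)  (7,12)  (12,13)  (8,14)
take (3,4); skip (2,5); take (6,9); skip (7,12); take (12,13).
Selected 3 broadcasts.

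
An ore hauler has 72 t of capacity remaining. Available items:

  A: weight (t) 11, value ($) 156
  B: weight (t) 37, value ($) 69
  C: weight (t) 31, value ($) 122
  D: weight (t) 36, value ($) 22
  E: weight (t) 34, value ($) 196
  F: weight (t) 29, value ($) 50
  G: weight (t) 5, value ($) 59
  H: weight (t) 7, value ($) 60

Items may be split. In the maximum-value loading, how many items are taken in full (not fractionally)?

Sort by value per unit weight and fill in that order.
Ratios (sorted): A 14.18, G 11.80, H 8.57, E 5.76, C 3.94, B 1.86, F 1.72, D 0.61
take A (11 @ 156); take G (5 @ 59); take H (7 @ 60); take E (34 @ 196); take 15/31 of C → 59.03. Capacity used 72/72.
4 item(s) taken whole; one partial (take 15/31 of C).

4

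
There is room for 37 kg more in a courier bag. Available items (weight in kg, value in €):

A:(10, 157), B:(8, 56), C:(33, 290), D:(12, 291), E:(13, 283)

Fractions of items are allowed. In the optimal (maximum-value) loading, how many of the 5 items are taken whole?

Order: D (291/12=24.25) > E (283/13=21.77) > A (157/10=15.70) > C (290/33=8.79) > B (56/8=7.00)
Fill: take D (12 @ 291) → take E (13 @ 283) → take A (10 @ 157) → take 2/33 of C → 17.58; 37/37 used.
3 item(s) taken whole; one partial (take 2/33 of C).

3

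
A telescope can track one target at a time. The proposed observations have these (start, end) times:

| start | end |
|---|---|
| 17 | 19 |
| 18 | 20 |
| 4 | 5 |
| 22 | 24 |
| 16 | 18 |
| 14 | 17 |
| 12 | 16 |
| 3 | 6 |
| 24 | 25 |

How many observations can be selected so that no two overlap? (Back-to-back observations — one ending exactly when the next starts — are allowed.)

Sort by end time and greedily take each interval whose start is ≥ the last chosen end.
Sorted by end: (4,5)  (3,6)  (12,16)  (14,17)  (16,18)  (17,19)  (18,20)  (22,24)  (24,25)
take (4,5); take (12,16); take (16,18); take (18,20); take (22,24); take (24,25).
Selected 6 observations.

6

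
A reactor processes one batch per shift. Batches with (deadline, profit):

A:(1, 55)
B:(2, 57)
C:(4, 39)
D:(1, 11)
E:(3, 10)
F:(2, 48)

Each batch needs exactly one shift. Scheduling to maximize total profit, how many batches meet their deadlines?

4

Take jobs in profit order; each goes to the latest open slot no later than its deadline.
By profit: B(d2,57), A(d1,55), F(d2,48), C(d4,39), D(d1,11), E(d3,10)
B→slot 2; A→slot 1; F skipped; C→slot 4; D skipped; E→slot 3.
4 of 6 scheduled.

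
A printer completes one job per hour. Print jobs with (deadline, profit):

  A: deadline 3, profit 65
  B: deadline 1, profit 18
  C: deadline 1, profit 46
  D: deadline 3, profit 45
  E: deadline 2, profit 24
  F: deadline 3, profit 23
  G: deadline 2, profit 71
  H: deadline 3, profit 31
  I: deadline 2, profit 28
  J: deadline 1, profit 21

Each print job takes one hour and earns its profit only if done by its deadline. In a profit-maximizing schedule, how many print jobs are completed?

3

Take jobs in profit order; each goes to the latest open slot no later than its deadline.
Profit order: G=71 A=65 C=46 D=45 H=31 I=28 E=24 F=23 J=21 B=18
Assign: G→slot 2, A→slot 3, C→slot 1, D skipped, H skipped, I skipped, E skipped, F skipped, J skipped, B skipped.
Slots: [1:C] [2:G] [3:A]
3 of 10 scheduled.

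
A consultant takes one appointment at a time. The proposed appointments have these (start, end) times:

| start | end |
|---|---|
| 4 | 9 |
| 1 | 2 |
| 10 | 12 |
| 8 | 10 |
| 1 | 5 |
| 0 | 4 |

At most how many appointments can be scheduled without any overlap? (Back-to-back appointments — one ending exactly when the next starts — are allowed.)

Order by finish time; keep every interval that doesn't clash with the previous kept one.
Sorted by end: (1,2)  (0,4)  (1,5)  (4,9)  (8,10)  (10,12)
take (1,2); skip (0,4); take (4,9); skip (8,10); take (10,12).
Selected 3 appointments.

3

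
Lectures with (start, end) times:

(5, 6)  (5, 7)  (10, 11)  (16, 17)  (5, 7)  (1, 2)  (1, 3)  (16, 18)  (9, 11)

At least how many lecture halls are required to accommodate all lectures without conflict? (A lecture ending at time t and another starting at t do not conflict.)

3

Events (time:±→running): 1:+→1 1:+→2 2:-→1 3:-→0 5:+→1 5:+→2 5:+→3 … peak 3.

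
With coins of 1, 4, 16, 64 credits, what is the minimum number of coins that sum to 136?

Use the largest denomination that fits, subtract, and repeat.
136 = 2×64 + 2×4
Total coins = 2 + 2 = 4

4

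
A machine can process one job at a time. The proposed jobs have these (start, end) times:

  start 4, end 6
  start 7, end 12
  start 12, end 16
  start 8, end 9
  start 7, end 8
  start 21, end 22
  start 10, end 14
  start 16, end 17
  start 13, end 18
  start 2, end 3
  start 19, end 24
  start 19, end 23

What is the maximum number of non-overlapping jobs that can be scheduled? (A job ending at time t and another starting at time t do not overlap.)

Greedy by earliest finish: after sorting by end time, pick each interval compatible with the last pick.
Sorted by end: (2,3)  (4,6)  (7,8)  (8,9)  (7,12)  (10,14)  (12,16)  (16,17)  (13,18)  (21,22)  (19,23)  (19,24)
take (2,3); take (4,6); take (7,8); take (8,9); take (10,14); take (16,17); skip (13,18); take (21,22); skip (19,24).
Selected 7 jobs.

7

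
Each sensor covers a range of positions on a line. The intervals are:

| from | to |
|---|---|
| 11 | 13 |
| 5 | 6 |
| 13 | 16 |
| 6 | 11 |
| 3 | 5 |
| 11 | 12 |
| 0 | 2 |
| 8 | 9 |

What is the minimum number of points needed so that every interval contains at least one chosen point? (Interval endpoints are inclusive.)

5

Sorted: [0,2] [3,5] [5,6] [8,9] [6,11] [11,12] [11,13] [13,16]
{[0,2]} hit by 2; {[3,5],[5,6]} hit by 5; {[8,9],[6,11]} hit by 9; {[11,12],[11,13]} hit by 12; {[13,16]} hit by 16.
Points: 2, 5, 9, 12, 16 (5 total).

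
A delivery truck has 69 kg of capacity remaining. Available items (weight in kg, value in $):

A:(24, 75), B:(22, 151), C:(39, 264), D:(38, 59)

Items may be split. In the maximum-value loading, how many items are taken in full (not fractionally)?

2

Order: B (151/22=6.86) > C (264/39=6.77) > A (75/24=3.12) > D (59/38=1.55)
Fill: take B (22 @ 151) → take C (39 @ 264) → take 8/24 of A → 25.00; 69/69 used.
2 item(s) taken whole; one partial (take 8/24 of A).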